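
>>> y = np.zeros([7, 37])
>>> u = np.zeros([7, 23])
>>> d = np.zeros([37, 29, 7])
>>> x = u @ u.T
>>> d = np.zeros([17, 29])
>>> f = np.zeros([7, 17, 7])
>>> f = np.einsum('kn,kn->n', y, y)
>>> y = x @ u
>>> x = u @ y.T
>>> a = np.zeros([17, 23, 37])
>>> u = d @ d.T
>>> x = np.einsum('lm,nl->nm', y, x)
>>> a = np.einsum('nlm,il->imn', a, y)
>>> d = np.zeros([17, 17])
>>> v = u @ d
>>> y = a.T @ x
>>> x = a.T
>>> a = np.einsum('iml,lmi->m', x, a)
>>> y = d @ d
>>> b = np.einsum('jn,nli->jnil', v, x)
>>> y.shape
(17, 17)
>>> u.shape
(17, 17)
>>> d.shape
(17, 17)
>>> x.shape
(17, 37, 7)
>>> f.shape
(37,)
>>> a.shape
(37,)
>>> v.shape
(17, 17)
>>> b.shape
(17, 17, 7, 37)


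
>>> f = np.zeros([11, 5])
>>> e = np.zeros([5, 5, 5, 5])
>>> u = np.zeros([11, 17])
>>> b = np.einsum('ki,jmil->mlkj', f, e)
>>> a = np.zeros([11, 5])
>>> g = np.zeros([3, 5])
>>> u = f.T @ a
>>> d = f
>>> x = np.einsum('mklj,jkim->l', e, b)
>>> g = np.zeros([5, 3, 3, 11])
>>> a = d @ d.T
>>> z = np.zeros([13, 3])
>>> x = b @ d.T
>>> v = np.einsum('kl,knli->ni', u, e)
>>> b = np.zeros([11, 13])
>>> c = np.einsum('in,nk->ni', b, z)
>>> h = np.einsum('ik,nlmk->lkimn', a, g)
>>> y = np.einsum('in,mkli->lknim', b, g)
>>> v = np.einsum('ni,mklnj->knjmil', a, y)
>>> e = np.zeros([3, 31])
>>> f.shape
(11, 5)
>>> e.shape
(3, 31)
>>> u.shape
(5, 5)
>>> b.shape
(11, 13)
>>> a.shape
(11, 11)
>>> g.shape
(5, 3, 3, 11)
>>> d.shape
(11, 5)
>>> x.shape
(5, 5, 11, 11)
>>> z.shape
(13, 3)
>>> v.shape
(3, 11, 5, 3, 11, 13)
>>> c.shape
(13, 11)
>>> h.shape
(3, 11, 11, 3, 5)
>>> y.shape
(3, 3, 13, 11, 5)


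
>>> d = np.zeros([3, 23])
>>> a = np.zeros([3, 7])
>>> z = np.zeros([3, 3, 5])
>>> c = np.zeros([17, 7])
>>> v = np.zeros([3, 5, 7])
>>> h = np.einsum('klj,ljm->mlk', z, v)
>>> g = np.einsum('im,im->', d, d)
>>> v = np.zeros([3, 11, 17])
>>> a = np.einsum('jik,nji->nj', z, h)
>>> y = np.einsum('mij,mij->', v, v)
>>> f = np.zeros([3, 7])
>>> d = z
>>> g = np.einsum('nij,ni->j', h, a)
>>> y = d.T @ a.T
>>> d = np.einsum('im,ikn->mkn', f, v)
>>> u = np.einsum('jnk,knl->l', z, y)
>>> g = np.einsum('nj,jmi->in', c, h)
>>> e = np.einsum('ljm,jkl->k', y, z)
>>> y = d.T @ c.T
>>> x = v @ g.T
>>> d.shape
(7, 11, 17)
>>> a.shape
(7, 3)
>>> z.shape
(3, 3, 5)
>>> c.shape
(17, 7)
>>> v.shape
(3, 11, 17)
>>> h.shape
(7, 3, 3)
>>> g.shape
(3, 17)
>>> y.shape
(17, 11, 17)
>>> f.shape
(3, 7)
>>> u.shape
(7,)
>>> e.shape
(3,)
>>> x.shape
(3, 11, 3)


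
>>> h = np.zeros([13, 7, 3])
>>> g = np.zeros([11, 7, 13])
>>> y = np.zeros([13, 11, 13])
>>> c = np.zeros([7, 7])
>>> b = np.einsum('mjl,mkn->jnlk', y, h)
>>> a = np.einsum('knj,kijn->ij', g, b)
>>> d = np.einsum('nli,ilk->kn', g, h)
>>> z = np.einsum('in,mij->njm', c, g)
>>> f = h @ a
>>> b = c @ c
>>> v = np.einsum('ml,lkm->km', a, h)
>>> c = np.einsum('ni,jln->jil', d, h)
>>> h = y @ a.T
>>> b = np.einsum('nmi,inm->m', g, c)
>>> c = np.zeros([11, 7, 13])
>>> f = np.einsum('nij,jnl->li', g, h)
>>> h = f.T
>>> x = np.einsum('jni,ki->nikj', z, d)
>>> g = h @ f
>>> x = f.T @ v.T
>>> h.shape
(7, 3)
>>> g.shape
(7, 7)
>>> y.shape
(13, 11, 13)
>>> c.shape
(11, 7, 13)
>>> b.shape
(7,)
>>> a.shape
(3, 13)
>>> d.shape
(3, 11)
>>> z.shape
(7, 13, 11)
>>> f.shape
(3, 7)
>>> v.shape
(7, 3)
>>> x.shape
(7, 7)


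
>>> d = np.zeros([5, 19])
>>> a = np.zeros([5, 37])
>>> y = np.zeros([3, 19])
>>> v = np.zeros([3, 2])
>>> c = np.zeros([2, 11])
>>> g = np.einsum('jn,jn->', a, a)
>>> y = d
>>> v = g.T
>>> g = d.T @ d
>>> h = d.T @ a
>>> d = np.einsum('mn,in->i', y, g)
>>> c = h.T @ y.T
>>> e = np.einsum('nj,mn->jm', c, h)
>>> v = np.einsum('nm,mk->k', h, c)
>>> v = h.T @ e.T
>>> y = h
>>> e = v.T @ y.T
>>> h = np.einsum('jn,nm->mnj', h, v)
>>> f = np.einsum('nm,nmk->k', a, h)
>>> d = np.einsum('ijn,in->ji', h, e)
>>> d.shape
(37, 5)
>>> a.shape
(5, 37)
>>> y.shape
(19, 37)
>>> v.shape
(37, 5)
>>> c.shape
(37, 5)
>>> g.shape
(19, 19)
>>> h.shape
(5, 37, 19)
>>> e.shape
(5, 19)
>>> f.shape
(19,)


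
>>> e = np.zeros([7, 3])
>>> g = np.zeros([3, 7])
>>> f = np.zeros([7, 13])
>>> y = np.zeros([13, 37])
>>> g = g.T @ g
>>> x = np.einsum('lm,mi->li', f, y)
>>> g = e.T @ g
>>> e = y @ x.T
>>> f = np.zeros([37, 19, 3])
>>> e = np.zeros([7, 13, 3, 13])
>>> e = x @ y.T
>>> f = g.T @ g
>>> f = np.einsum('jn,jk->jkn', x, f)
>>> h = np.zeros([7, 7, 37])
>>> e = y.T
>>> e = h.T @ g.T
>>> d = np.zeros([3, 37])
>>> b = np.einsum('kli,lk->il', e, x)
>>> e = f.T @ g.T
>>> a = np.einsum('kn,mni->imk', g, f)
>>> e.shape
(37, 7, 3)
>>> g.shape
(3, 7)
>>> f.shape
(7, 7, 37)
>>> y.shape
(13, 37)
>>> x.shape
(7, 37)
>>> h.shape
(7, 7, 37)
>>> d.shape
(3, 37)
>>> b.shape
(3, 7)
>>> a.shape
(37, 7, 3)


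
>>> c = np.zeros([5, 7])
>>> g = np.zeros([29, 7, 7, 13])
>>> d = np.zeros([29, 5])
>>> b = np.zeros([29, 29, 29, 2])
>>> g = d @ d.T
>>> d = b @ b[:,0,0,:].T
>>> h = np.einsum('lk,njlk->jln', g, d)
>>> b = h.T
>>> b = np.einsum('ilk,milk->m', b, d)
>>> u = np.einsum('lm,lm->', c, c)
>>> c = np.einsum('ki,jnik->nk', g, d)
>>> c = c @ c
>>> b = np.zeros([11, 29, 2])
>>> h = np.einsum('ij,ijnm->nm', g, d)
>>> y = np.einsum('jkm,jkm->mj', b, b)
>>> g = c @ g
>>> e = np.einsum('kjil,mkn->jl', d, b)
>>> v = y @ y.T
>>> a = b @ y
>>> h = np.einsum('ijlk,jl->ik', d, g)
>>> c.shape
(29, 29)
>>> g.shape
(29, 29)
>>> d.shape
(29, 29, 29, 29)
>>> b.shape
(11, 29, 2)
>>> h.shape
(29, 29)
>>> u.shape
()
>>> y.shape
(2, 11)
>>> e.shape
(29, 29)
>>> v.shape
(2, 2)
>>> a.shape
(11, 29, 11)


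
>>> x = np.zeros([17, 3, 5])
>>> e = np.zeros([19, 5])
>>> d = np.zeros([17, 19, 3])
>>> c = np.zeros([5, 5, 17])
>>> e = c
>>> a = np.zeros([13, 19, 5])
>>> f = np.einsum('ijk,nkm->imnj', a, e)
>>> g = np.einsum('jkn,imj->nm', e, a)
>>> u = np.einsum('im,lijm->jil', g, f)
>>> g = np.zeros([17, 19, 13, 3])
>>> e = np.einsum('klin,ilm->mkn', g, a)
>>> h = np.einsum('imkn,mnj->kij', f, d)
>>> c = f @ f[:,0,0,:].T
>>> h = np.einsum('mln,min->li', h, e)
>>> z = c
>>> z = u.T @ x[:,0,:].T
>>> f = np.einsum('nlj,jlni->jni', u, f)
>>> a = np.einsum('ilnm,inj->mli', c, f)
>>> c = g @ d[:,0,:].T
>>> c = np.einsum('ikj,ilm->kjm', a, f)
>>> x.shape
(17, 3, 5)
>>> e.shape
(5, 17, 3)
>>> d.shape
(17, 19, 3)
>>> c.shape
(17, 13, 19)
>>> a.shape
(13, 17, 13)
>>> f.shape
(13, 5, 19)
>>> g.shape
(17, 19, 13, 3)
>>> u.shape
(5, 17, 13)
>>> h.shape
(13, 17)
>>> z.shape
(13, 17, 17)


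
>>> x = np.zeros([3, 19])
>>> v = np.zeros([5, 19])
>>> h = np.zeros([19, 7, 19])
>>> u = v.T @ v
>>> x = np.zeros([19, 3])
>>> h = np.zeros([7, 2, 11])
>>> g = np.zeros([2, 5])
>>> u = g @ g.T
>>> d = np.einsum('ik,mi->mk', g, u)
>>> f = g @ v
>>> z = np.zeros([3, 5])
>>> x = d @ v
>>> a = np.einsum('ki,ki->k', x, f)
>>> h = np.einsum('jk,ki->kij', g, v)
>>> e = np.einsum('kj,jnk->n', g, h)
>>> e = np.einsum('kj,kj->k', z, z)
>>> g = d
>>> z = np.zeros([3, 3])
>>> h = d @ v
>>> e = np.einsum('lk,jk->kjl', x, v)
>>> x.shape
(2, 19)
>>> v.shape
(5, 19)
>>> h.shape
(2, 19)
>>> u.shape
(2, 2)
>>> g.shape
(2, 5)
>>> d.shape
(2, 5)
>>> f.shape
(2, 19)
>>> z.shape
(3, 3)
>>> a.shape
(2,)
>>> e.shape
(19, 5, 2)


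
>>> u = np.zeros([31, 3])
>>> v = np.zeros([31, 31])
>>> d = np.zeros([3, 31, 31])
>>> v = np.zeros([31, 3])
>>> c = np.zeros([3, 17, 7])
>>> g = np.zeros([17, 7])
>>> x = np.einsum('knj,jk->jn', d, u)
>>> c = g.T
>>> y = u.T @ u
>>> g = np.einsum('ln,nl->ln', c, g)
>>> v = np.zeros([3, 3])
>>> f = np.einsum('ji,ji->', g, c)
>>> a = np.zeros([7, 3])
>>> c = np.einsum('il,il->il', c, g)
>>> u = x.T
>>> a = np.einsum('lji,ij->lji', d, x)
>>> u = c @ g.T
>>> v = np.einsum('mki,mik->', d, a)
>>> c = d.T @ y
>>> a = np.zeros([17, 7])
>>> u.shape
(7, 7)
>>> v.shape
()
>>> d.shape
(3, 31, 31)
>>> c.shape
(31, 31, 3)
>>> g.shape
(7, 17)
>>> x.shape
(31, 31)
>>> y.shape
(3, 3)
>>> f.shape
()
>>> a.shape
(17, 7)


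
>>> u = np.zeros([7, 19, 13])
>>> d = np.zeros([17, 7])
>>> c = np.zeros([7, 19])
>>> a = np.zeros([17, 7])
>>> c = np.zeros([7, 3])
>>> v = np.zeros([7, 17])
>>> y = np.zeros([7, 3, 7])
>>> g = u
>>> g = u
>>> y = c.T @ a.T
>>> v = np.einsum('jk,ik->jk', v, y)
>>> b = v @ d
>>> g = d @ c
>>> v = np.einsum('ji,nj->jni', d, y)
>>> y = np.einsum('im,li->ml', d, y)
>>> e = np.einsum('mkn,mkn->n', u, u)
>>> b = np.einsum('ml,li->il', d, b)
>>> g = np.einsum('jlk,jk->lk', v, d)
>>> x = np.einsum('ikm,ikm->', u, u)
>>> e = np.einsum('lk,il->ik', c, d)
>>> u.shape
(7, 19, 13)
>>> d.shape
(17, 7)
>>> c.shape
(7, 3)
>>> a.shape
(17, 7)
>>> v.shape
(17, 3, 7)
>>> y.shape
(7, 3)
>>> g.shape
(3, 7)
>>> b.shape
(7, 7)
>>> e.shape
(17, 3)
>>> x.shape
()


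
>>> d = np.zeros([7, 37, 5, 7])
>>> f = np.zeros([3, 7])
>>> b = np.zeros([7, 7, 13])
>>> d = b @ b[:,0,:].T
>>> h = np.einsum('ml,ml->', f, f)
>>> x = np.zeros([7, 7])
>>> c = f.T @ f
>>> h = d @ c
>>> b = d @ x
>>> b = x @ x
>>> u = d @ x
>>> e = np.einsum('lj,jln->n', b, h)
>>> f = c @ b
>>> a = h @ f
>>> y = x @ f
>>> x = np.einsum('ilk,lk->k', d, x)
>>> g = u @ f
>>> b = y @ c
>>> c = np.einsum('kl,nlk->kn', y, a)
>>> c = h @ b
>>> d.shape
(7, 7, 7)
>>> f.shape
(7, 7)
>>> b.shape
(7, 7)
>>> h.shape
(7, 7, 7)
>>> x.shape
(7,)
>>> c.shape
(7, 7, 7)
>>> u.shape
(7, 7, 7)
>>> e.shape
(7,)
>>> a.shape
(7, 7, 7)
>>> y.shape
(7, 7)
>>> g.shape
(7, 7, 7)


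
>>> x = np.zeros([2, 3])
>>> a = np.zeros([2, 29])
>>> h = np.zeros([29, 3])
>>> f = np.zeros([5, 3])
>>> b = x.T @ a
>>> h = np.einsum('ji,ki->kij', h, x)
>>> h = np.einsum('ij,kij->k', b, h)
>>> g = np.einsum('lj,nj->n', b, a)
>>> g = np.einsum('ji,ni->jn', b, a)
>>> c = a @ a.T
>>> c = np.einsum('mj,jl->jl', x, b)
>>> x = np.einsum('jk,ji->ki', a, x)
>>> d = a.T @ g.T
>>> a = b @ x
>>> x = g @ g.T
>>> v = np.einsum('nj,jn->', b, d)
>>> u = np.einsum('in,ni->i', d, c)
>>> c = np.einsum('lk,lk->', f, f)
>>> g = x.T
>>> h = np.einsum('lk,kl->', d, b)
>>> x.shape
(3, 3)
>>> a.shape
(3, 3)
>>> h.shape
()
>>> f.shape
(5, 3)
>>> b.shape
(3, 29)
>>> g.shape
(3, 3)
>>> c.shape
()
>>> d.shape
(29, 3)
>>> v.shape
()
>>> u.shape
(29,)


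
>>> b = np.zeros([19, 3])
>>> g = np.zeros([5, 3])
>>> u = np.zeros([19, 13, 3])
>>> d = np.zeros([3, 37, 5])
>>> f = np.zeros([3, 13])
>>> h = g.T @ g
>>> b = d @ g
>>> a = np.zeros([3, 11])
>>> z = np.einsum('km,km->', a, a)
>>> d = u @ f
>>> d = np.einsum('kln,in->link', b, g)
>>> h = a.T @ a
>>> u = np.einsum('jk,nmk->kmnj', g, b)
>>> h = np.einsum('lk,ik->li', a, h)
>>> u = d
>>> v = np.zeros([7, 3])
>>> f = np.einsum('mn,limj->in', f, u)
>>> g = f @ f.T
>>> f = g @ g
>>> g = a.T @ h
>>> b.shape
(3, 37, 3)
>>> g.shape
(11, 11)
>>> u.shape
(37, 5, 3, 3)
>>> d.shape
(37, 5, 3, 3)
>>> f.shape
(5, 5)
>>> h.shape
(3, 11)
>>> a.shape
(3, 11)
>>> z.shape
()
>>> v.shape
(7, 3)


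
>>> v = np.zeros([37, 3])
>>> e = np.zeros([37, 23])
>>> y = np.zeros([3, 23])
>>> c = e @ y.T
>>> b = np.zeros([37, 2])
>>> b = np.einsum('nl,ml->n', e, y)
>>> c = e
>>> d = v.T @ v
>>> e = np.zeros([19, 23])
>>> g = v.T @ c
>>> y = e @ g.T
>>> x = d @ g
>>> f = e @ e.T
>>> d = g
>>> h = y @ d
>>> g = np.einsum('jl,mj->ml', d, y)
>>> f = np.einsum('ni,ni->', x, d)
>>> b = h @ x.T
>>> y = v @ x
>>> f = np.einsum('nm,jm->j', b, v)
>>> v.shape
(37, 3)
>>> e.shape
(19, 23)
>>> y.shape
(37, 23)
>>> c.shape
(37, 23)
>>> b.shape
(19, 3)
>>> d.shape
(3, 23)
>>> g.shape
(19, 23)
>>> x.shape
(3, 23)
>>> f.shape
(37,)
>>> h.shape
(19, 23)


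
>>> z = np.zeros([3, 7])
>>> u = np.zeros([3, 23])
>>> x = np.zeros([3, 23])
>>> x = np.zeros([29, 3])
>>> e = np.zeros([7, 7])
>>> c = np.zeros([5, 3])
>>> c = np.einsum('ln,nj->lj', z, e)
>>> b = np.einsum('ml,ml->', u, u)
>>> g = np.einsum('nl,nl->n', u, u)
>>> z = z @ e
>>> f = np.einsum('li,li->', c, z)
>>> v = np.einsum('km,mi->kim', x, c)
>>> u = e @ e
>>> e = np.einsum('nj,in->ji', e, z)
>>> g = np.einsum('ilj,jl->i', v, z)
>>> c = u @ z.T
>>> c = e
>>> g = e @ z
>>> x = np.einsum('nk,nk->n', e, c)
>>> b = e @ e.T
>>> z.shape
(3, 7)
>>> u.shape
(7, 7)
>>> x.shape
(7,)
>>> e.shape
(7, 3)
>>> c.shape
(7, 3)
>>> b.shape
(7, 7)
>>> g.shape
(7, 7)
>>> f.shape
()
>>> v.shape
(29, 7, 3)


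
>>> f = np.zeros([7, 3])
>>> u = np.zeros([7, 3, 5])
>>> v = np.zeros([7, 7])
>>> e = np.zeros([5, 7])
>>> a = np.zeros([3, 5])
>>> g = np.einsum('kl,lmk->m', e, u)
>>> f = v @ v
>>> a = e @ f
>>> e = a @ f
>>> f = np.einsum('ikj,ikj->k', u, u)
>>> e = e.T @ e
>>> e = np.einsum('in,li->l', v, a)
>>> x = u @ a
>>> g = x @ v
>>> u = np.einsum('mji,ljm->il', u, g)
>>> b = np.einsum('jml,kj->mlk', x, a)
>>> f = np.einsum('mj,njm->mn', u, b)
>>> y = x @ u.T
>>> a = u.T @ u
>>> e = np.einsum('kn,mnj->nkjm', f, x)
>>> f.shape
(5, 3)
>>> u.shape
(5, 7)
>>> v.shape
(7, 7)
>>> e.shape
(3, 5, 7, 7)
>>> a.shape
(7, 7)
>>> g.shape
(7, 3, 7)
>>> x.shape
(7, 3, 7)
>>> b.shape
(3, 7, 5)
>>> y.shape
(7, 3, 5)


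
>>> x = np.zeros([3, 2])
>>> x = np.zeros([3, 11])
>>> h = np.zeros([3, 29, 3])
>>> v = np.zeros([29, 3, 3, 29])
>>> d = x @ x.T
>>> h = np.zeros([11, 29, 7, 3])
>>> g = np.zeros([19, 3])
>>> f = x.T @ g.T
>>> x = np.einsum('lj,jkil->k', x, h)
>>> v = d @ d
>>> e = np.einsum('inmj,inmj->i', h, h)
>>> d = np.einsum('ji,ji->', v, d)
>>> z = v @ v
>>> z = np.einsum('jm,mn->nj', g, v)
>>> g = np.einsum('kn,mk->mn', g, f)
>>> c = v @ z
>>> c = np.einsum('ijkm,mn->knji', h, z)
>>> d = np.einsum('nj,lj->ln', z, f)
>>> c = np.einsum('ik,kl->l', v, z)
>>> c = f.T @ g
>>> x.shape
(29,)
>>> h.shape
(11, 29, 7, 3)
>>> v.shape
(3, 3)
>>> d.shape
(11, 3)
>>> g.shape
(11, 3)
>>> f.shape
(11, 19)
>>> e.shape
(11,)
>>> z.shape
(3, 19)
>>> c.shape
(19, 3)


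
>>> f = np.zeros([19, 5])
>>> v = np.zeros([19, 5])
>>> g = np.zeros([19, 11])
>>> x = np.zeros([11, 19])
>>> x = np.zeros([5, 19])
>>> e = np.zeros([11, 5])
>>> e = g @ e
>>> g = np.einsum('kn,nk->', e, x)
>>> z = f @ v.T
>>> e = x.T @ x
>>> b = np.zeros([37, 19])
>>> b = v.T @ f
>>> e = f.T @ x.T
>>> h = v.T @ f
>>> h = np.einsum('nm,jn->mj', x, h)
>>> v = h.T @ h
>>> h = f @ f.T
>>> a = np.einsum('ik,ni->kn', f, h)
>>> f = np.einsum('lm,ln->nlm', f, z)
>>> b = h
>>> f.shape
(19, 19, 5)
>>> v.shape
(5, 5)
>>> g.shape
()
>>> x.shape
(5, 19)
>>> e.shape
(5, 5)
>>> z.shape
(19, 19)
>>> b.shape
(19, 19)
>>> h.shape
(19, 19)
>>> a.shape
(5, 19)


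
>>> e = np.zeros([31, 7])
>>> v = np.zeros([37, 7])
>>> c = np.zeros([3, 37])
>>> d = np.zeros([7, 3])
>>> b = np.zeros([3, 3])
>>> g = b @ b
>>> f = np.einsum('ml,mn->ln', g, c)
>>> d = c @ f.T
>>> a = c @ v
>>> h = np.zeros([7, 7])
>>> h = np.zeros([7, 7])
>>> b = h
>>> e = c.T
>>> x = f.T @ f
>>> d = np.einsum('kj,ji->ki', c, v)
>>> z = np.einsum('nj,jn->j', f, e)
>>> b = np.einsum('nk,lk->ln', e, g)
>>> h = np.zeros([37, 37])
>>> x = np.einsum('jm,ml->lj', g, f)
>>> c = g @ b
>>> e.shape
(37, 3)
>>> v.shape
(37, 7)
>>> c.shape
(3, 37)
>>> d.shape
(3, 7)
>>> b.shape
(3, 37)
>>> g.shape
(3, 3)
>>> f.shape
(3, 37)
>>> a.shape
(3, 7)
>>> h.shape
(37, 37)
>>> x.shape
(37, 3)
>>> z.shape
(37,)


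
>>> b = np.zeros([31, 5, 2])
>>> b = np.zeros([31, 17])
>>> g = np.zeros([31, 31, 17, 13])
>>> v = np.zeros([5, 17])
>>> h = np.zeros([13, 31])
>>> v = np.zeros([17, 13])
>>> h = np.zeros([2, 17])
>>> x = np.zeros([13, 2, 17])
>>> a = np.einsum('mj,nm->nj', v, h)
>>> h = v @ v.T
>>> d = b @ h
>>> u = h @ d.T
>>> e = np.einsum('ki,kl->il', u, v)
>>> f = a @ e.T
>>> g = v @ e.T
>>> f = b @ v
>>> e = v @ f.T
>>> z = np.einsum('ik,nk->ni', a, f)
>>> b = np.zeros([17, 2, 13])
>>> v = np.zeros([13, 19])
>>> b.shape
(17, 2, 13)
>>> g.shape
(17, 31)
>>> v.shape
(13, 19)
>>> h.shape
(17, 17)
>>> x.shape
(13, 2, 17)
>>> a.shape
(2, 13)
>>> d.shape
(31, 17)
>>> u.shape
(17, 31)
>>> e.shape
(17, 31)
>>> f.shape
(31, 13)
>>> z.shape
(31, 2)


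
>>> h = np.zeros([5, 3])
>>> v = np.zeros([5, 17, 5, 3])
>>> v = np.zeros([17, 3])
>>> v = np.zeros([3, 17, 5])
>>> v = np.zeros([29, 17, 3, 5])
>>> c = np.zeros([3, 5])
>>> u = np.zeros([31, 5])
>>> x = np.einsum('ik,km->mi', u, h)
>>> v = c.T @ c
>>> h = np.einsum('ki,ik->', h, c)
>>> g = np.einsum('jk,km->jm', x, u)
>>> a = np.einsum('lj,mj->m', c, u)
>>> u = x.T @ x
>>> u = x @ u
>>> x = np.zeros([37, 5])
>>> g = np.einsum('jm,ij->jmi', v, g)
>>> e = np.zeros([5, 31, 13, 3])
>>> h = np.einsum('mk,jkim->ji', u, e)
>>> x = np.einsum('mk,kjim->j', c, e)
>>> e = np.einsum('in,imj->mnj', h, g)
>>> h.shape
(5, 13)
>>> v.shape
(5, 5)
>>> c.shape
(3, 5)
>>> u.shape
(3, 31)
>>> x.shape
(31,)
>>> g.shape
(5, 5, 3)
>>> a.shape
(31,)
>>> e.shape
(5, 13, 3)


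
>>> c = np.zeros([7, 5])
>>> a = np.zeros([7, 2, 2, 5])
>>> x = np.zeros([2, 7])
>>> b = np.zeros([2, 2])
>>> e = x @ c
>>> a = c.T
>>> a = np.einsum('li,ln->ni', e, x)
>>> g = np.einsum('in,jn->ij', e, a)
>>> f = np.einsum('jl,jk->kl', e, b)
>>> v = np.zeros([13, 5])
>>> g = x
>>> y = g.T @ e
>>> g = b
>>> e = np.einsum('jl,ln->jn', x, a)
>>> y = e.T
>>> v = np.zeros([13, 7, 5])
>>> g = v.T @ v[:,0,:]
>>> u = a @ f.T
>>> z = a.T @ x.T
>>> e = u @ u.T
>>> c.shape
(7, 5)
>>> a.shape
(7, 5)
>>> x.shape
(2, 7)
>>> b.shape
(2, 2)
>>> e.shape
(7, 7)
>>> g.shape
(5, 7, 5)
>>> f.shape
(2, 5)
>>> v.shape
(13, 7, 5)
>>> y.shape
(5, 2)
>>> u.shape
(7, 2)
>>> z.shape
(5, 2)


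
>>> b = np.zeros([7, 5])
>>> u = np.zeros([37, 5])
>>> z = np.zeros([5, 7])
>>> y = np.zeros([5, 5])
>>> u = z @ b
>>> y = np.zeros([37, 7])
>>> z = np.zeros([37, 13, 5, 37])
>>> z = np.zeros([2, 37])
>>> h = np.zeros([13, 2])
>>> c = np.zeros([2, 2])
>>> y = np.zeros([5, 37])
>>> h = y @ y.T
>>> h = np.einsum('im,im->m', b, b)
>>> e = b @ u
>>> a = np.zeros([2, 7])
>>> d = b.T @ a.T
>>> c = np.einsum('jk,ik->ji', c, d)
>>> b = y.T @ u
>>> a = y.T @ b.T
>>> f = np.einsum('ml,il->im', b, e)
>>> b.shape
(37, 5)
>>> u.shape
(5, 5)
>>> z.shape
(2, 37)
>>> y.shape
(5, 37)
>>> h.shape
(5,)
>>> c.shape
(2, 5)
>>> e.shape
(7, 5)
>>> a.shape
(37, 37)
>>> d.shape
(5, 2)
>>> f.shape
(7, 37)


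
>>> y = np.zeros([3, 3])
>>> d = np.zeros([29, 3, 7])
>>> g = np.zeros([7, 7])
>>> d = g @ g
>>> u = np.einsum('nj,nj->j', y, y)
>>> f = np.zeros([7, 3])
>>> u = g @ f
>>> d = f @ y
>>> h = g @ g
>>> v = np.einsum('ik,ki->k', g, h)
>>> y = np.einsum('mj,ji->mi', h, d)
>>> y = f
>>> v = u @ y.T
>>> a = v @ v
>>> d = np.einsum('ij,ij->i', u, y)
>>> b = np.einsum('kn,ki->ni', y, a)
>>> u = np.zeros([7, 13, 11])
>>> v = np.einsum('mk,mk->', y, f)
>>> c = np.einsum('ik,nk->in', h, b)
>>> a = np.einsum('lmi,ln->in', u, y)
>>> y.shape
(7, 3)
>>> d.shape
(7,)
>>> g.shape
(7, 7)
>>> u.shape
(7, 13, 11)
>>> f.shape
(7, 3)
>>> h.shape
(7, 7)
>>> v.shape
()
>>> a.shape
(11, 3)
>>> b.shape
(3, 7)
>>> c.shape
(7, 3)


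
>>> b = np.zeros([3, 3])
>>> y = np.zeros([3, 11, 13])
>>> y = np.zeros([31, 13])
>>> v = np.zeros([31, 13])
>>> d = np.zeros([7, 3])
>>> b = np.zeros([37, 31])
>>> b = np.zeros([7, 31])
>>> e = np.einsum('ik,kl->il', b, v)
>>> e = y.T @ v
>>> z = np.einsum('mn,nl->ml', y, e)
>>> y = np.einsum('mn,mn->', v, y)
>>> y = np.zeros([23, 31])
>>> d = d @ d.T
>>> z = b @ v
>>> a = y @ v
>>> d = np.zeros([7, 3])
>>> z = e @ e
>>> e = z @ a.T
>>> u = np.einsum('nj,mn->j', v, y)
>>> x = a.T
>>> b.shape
(7, 31)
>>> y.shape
(23, 31)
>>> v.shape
(31, 13)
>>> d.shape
(7, 3)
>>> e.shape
(13, 23)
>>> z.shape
(13, 13)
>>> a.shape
(23, 13)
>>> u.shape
(13,)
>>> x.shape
(13, 23)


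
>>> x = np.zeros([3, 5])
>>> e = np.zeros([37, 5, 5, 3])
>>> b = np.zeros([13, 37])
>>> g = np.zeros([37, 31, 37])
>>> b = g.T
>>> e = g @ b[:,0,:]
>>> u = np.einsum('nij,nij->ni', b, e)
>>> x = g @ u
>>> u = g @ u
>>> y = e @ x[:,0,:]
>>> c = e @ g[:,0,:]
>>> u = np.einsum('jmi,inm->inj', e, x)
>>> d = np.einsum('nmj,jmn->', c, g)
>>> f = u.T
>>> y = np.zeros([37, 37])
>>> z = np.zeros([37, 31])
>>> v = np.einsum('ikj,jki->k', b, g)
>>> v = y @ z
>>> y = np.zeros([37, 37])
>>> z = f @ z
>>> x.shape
(37, 31, 31)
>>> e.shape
(37, 31, 37)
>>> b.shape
(37, 31, 37)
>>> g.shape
(37, 31, 37)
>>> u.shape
(37, 31, 37)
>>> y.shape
(37, 37)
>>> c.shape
(37, 31, 37)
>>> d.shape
()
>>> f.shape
(37, 31, 37)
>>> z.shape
(37, 31, 31)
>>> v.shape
(37, 31)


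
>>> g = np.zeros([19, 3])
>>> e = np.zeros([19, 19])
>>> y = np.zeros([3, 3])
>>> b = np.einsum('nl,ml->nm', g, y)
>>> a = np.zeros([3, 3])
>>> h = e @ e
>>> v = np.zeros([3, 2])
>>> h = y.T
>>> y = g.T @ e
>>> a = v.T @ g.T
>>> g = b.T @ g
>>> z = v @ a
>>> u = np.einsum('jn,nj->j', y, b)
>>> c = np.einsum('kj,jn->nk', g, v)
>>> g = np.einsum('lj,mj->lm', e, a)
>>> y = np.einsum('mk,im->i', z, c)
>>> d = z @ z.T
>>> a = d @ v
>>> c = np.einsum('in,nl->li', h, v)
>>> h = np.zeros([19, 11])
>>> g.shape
(19, 2)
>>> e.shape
(19, 19)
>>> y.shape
(2,)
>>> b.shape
(19, 3)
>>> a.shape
(3, 2)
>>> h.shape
(19, 11)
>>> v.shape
(3, 2)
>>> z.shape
(3, 19)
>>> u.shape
(3,)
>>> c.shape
(2, 3)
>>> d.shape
(3, 3)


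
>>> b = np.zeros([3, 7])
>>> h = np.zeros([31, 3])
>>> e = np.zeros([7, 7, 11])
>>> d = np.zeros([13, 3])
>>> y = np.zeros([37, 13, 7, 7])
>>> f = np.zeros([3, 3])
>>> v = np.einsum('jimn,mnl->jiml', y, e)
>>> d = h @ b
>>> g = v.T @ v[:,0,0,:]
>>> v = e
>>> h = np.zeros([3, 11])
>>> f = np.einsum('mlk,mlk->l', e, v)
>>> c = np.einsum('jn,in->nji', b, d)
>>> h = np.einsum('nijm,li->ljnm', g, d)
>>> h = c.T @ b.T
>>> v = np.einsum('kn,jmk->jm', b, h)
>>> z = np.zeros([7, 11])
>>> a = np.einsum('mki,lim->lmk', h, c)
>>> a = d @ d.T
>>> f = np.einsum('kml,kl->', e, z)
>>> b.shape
(3, 7)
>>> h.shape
(31, 3, 3)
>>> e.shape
(7, 7, 11)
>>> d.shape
(31, 7)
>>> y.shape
(37, 13, 7, 7)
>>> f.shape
()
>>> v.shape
(31, 3)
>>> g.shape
(11, 7, 13, 11)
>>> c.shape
(7, 3, 31)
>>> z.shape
(7, 11)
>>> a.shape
(31, 31)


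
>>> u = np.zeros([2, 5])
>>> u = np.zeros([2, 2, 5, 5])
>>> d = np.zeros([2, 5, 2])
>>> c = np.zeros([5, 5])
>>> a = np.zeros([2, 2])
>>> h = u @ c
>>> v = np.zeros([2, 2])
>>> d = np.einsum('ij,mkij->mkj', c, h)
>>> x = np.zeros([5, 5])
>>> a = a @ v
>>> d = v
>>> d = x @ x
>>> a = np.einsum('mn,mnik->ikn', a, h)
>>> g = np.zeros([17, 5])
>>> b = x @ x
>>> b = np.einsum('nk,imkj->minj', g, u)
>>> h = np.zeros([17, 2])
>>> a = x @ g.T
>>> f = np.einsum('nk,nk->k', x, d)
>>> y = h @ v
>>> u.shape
(2, 2, 5, 5)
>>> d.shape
(5, 5)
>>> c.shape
(5, 5)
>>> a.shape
(5, 17)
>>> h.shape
(17, 2)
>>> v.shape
(2, 2)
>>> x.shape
(5, 5)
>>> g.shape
(17, 5)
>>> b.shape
(2, 2, 17, 5)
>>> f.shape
(5,)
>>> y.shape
(17, 2)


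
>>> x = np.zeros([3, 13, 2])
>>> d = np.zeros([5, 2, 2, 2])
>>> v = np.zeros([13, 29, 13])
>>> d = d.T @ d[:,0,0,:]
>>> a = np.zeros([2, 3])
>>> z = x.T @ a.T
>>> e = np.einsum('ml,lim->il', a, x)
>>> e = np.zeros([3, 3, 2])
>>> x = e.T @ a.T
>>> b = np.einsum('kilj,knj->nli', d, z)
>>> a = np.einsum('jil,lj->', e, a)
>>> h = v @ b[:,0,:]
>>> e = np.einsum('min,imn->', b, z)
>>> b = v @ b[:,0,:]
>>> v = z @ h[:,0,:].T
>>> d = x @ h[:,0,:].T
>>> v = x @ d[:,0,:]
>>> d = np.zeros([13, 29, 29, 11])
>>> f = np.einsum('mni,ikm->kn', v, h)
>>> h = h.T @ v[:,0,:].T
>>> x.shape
(2, 3, 2)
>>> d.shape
(13, 29, 29, 11)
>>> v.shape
(2, 3, 13)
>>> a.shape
()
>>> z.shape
(2, 13, 2)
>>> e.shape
()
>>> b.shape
(13, 29, 2)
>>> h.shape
(2, 29, 2)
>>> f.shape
(29, 3)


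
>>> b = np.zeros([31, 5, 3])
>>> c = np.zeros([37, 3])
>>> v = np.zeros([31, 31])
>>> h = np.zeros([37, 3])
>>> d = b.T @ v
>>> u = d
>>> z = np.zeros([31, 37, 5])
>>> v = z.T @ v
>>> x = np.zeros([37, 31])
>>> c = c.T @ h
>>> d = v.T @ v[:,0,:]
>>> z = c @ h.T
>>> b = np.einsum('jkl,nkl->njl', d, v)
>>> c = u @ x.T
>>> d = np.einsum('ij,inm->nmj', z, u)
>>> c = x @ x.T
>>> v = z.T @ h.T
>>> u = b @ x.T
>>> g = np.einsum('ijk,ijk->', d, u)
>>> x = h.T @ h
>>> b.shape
(5, 31, 31)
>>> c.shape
(37, 37)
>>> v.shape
(37, 37)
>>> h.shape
(37, 3)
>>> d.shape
(5, 31, 37)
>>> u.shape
(5, 31, 37)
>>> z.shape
(3, 37)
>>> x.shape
(3, 3)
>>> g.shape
()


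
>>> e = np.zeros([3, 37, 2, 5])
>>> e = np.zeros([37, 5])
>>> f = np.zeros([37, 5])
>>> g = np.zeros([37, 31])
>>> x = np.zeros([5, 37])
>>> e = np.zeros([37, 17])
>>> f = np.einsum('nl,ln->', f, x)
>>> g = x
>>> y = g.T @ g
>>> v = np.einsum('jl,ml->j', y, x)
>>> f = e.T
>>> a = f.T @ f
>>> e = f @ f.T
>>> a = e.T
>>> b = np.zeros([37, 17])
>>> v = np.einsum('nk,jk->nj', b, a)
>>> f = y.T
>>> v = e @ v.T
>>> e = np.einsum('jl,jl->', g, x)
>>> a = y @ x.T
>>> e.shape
()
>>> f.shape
(37, 37)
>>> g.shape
(5, 37)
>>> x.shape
(5, 37)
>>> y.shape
(37, 37)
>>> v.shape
(17, 37)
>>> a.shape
(37, 5)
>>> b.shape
(37, 17)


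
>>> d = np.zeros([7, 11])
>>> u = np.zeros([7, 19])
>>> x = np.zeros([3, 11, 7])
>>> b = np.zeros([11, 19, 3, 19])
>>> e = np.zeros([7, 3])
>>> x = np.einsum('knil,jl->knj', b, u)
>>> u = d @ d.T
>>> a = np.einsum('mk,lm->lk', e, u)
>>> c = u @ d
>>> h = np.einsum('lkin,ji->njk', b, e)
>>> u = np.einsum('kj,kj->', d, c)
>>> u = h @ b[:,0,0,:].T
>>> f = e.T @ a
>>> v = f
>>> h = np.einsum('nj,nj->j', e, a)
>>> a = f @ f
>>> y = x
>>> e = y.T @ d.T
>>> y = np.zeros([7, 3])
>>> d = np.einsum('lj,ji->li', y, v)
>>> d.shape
(7, 3)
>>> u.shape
(19, 7, 11)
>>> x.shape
(11, 19, 7)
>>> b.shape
(11, 19, 3, 19)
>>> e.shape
(7, 19, 7)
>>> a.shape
(3, 3)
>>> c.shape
(7, 11)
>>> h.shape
(3,)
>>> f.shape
(3, 3)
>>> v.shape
(3, 3)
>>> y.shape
(7, 3)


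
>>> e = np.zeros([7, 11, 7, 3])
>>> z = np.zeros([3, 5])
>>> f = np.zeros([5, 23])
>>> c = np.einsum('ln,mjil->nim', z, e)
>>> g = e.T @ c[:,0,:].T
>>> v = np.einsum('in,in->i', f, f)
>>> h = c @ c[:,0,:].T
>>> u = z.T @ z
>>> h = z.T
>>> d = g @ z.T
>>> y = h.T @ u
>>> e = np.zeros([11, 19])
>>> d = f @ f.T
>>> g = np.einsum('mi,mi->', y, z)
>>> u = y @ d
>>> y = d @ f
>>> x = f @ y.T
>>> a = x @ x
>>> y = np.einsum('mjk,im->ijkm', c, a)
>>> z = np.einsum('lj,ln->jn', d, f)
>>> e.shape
(11, 19)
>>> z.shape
(5, 23)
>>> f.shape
(5, 23)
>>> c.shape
(5, 7, 7)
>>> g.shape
()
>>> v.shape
(5,)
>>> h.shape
(5, 3)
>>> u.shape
(3, 5)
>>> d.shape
(5, 5)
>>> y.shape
(5, 7, 7, 5)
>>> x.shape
(5, 5)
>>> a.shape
(5, 5)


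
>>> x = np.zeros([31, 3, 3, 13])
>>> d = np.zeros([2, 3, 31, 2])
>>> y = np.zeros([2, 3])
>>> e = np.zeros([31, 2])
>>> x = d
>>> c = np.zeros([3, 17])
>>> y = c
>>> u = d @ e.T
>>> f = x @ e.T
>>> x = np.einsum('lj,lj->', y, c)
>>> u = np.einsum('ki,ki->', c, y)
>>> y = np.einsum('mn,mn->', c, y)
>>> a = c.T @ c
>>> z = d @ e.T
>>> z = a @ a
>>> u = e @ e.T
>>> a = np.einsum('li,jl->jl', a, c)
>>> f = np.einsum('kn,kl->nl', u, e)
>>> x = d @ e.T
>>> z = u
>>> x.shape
(2, 3, 31, 31)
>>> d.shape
(2, 3, 31, 2)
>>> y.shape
()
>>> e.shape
(31, 2)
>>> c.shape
(3, 17)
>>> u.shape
(31, 31)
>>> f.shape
(31, 2)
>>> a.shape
(3, 17)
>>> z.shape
(31, 31)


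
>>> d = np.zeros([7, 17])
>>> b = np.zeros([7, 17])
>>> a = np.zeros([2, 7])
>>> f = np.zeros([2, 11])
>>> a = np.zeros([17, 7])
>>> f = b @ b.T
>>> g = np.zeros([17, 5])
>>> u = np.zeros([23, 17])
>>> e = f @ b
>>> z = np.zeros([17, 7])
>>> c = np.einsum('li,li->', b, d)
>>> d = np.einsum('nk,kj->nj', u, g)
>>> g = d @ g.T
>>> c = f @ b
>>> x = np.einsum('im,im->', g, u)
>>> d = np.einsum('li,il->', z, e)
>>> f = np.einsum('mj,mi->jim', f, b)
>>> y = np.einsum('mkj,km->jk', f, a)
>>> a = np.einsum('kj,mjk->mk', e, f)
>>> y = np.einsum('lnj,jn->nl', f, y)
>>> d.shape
()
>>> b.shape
(7, 17)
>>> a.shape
(7, 7)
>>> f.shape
(7, 17, 7)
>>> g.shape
(23, 17)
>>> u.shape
(23, 17)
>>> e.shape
(7, 17)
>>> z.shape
(17, 7)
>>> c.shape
(7, 17)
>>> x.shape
()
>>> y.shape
(17, 7)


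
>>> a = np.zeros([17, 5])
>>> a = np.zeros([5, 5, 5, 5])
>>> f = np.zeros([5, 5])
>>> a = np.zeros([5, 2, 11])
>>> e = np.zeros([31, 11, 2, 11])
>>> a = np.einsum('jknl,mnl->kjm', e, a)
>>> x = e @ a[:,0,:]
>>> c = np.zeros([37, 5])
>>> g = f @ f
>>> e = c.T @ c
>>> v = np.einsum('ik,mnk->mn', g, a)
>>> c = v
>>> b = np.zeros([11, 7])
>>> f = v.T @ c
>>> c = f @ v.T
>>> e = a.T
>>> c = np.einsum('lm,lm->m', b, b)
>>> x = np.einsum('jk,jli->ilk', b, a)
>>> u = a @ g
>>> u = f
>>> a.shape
(11, 31, 5)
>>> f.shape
(31, 31)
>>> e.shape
(5, 31, 11)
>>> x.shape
(5, 31, 7)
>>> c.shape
(7,)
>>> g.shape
(5, 5)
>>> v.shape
(11, 31)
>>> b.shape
(11, 7)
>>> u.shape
(31, 31)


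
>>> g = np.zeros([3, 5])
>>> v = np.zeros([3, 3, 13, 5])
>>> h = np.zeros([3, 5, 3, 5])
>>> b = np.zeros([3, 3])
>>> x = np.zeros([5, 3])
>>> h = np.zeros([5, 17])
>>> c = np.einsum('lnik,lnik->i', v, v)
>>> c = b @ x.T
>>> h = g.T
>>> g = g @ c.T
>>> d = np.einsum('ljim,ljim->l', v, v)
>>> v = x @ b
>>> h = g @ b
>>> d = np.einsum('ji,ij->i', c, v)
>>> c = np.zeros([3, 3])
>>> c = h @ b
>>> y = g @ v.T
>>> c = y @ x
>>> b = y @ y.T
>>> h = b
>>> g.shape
(3, 3)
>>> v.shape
(5, 3)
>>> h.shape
(3, 3)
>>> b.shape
(3, 3)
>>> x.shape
(5, 3)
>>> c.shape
(3, 3)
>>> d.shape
(5,)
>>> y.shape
(3, 5)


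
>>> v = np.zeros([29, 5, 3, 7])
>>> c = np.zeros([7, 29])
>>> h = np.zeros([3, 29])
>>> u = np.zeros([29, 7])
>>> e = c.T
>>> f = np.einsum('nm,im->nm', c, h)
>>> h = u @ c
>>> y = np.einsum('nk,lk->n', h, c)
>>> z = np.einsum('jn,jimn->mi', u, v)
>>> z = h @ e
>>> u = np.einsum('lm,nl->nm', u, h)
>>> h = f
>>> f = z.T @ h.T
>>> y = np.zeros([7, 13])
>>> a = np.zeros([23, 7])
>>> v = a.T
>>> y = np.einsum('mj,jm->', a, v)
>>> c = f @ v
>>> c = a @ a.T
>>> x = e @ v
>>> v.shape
(7, 23)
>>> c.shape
(23, 23)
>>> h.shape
(7, 29)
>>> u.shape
(29, 7)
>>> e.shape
(29, 7)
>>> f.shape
(7, 7)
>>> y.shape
()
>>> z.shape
(29, 7)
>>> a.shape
(23, 7)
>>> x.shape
(29, 23)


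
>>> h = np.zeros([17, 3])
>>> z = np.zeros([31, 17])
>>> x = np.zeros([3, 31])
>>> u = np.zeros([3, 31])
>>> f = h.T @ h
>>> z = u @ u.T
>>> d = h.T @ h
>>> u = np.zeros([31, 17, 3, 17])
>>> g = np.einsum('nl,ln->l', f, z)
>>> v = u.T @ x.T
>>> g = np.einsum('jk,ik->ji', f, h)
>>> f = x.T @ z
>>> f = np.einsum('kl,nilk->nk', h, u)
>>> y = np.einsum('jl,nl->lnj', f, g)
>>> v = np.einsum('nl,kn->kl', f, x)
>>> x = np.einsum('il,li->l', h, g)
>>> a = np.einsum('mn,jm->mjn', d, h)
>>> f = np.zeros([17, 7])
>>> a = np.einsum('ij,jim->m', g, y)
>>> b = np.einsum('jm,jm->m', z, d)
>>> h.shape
(17, 3)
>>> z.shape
(3, 3)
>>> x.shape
(3,)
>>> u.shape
(31, 17, 3, 17)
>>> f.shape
(17, 7)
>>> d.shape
(3, 3)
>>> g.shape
(3, 17)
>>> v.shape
(3, 17)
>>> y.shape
(17, 3, 31)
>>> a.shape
(31,)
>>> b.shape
(3,)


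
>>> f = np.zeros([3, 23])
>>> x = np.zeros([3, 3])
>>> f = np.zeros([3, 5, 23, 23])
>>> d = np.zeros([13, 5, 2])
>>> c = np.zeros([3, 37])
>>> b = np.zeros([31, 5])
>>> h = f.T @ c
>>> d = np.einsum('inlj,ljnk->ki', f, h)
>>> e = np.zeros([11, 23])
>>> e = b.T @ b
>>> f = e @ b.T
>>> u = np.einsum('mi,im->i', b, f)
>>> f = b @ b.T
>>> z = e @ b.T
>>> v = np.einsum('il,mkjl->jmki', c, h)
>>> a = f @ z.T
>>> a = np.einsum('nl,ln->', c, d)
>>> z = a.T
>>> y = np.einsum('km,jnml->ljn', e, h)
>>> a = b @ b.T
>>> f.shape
(31, 31)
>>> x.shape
(3, 3)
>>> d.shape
(37, 3)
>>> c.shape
(3, 37)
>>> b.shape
(31, 5)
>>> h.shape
(23, 23, 5, 37)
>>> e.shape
(5, 5)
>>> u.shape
(5,)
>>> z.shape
()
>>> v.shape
(5, 23, 23, 3)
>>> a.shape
(31, 31)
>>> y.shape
(37, 23, 23)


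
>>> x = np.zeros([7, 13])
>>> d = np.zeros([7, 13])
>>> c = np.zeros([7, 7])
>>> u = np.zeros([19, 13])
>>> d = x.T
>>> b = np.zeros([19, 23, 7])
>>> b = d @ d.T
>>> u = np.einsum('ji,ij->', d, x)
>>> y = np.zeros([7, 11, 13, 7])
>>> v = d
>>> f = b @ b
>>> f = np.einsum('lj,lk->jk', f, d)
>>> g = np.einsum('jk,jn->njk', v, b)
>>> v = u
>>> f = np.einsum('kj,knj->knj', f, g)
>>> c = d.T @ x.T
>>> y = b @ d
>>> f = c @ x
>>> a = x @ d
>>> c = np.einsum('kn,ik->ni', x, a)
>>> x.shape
(7, 13)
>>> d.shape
(13, 7)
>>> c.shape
(13, 7)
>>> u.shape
()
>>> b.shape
(13, 13)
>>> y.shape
(13, 7)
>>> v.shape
()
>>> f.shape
(7, 13)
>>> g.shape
(13, 13, 7)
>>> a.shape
(7, 7)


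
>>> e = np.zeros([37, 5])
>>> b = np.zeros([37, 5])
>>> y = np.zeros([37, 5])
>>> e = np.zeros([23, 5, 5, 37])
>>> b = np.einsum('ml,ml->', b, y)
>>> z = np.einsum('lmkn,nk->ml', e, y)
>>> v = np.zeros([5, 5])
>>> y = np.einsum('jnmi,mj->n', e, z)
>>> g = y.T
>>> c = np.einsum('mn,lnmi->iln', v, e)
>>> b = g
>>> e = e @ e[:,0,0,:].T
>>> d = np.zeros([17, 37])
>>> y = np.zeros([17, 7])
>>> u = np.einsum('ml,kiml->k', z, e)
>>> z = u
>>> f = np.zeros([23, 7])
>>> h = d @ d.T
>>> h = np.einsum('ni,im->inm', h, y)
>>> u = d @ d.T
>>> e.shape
(23, 5, 5, 23)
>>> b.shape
(5,)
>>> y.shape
(17, 7)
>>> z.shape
(23,)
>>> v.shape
(5, 5)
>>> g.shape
(5,)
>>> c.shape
(37, 23, 5)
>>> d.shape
(17, 37)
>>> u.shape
(17, 17)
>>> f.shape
(23, 7)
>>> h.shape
(17, 17, 7)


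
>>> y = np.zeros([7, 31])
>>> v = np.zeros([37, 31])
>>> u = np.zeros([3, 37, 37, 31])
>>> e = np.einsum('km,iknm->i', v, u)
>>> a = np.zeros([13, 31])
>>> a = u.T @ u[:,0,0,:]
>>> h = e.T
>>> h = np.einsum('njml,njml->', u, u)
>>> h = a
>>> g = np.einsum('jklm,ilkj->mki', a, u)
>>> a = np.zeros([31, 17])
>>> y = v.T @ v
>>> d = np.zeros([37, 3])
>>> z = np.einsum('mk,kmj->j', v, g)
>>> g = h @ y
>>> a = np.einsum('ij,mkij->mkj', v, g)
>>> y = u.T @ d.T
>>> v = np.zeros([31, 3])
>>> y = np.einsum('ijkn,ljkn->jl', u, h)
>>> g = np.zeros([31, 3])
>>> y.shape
(37, 31)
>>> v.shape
(31, 3)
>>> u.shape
(3, 37, 37, 31)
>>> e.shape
(3,)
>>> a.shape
(31, 37, 31)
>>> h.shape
(31, 37, 37, 31)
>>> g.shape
(31, 3)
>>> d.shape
(37, 3)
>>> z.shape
(3,)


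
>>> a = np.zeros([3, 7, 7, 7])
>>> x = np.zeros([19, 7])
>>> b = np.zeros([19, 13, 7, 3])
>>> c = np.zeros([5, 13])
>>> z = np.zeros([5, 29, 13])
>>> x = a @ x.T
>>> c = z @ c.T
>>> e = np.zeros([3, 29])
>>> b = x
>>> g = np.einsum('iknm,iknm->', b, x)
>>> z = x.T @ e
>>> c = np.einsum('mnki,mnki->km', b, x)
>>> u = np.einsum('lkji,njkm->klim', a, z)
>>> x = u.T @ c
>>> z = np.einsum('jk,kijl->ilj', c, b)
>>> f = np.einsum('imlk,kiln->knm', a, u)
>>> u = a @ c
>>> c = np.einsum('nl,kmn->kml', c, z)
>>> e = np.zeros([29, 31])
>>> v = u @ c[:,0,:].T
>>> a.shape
(3, 7, 7, 7)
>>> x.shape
(29, 7, 3, 3)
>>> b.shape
(3, 7, 7, 19)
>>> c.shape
(7, 19, 3)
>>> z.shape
(7, 19, 7)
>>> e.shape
(29, 31)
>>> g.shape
()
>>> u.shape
(3, 7, 7, 3)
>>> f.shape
(7, 29, 7)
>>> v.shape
(3, 7, 7, 7)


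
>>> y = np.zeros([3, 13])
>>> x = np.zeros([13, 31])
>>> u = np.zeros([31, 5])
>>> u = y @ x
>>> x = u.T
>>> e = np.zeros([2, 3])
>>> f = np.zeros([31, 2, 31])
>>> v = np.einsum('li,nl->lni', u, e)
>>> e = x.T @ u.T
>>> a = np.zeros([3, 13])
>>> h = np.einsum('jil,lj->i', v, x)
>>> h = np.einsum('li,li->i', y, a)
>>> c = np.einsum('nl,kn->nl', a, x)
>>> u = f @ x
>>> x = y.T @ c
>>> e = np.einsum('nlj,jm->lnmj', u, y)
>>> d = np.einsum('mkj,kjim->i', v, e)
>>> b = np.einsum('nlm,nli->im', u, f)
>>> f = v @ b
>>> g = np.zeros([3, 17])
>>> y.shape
(3, 13)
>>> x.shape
(13, 13)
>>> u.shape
(31, 2, 3)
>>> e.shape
(2, 31, 13, 3)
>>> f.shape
(3, 2, 3)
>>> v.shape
(3, 2, 31)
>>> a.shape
(3, 13)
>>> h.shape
(13,)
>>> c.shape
(3, 13)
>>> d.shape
(13,)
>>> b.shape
(31, 3)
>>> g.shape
(3, 17)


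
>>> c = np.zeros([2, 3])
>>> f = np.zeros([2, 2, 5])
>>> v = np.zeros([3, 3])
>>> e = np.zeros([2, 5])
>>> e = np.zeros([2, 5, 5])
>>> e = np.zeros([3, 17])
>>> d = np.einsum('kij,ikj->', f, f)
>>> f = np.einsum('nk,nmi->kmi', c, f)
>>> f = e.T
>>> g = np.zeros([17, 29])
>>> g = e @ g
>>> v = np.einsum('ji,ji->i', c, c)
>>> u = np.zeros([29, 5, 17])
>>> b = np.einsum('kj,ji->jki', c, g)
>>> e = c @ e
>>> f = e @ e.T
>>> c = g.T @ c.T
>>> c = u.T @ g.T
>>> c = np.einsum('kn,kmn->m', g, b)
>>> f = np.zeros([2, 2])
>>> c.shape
(2,)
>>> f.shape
(2, 2)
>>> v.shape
(3,)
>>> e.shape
(2, 17)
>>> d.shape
()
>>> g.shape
(3, 29)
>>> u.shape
(29, 5, 17)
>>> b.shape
(3, 2, 29)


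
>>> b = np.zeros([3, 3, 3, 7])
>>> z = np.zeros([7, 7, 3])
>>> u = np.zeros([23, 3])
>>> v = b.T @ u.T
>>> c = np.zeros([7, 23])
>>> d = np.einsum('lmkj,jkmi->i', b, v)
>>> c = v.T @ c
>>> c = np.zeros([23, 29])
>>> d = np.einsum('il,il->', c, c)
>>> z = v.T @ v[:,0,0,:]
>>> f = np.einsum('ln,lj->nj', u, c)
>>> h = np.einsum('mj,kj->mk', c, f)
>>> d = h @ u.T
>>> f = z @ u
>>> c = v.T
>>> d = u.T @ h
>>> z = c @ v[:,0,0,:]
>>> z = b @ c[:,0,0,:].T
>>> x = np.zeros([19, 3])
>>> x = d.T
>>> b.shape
(3, 3, 3, 7)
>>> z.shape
(3, 3, 3, 23)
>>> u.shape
(23, 3)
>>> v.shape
(7, 3, 3, 23)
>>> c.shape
(23, 3, 3, 7)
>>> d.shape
(3, 3)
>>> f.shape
(23, 3, 3, 3)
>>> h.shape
(23, 3)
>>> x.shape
(3, 3)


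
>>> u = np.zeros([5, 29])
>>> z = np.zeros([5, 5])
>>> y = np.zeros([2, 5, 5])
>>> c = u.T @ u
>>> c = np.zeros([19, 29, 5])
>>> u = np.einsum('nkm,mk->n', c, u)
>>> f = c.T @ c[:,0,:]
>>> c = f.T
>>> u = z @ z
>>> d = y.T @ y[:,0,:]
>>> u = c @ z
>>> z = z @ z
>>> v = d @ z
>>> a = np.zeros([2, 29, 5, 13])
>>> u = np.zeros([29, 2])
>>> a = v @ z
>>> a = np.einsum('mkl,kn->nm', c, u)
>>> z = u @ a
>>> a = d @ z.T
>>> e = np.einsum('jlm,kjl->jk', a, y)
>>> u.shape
(29, 2)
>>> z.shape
(29, 5)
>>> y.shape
(2, 5, 5)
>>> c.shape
(5, 29, 5)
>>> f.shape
(5, 29, 5)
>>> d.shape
(5, 5, 5)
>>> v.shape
(5, 5, 5)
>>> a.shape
(5, 5, 29)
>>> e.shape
(5, 2)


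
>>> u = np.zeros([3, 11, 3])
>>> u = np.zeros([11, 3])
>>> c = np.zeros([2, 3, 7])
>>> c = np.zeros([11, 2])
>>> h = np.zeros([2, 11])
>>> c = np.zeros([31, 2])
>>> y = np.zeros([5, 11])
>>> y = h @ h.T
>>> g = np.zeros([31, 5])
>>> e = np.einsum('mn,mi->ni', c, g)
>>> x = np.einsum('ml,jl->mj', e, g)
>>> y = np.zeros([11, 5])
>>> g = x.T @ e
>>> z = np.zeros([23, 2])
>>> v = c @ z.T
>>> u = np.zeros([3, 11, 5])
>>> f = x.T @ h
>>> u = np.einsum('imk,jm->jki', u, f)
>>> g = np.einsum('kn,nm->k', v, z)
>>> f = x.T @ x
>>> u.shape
(31, 5, 3)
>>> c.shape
(31, 2)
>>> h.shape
(2, 11)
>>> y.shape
(11, 5)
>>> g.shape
(31,)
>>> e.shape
(2, 5)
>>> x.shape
(2, 31)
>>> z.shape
(23, 2)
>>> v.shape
(31, 23)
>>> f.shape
(31, 31)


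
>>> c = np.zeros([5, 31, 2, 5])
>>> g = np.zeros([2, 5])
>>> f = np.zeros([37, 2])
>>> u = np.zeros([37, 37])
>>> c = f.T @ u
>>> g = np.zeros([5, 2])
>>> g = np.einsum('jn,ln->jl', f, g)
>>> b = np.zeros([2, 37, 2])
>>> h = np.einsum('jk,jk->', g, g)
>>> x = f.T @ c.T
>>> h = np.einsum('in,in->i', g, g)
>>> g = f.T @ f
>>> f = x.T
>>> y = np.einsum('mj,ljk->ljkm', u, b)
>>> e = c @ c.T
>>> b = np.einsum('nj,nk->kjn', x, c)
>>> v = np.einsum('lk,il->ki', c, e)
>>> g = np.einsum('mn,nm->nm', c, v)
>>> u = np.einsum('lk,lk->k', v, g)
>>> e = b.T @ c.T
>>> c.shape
(2, 37)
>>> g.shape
(37, 2)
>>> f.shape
(2, 2)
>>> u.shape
(2,)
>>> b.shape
(37, 2, 2)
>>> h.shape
(37,)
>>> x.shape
(2, 2)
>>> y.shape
(2, 37, 2, 37)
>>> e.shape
(2, 2, 2)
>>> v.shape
(37, 2)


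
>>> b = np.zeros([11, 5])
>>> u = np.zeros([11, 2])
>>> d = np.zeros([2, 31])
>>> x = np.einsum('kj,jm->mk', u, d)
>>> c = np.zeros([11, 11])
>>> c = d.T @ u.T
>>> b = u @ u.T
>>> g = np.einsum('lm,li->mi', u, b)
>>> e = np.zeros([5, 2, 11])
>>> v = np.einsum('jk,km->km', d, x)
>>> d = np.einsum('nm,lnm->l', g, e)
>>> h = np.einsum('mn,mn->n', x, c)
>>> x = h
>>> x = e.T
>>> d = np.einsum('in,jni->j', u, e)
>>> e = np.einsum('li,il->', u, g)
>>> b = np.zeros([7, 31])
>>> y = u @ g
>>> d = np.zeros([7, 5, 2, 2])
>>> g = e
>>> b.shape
(7, 31)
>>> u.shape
(11, 2)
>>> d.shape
(7, 5, 2, 2)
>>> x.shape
(11, 2, 5)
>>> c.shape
(31, 11)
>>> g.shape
()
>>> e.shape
()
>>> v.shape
(31, 11)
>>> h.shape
(11,)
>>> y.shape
(11, 11)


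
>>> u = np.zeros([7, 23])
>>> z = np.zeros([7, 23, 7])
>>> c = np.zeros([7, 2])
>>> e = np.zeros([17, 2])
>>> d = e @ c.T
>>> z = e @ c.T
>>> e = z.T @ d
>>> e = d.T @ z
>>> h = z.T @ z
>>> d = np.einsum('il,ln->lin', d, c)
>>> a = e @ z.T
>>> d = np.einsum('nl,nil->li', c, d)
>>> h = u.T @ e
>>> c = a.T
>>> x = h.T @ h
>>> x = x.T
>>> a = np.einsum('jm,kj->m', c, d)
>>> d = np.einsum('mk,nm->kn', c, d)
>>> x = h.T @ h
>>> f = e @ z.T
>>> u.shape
(7, 23)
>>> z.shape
(17, 7)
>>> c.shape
(17, 7)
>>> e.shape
(7, 7)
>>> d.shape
(7, 2)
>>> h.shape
(23, 7)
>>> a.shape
(7,)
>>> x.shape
(7, 7)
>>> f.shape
(7, 17)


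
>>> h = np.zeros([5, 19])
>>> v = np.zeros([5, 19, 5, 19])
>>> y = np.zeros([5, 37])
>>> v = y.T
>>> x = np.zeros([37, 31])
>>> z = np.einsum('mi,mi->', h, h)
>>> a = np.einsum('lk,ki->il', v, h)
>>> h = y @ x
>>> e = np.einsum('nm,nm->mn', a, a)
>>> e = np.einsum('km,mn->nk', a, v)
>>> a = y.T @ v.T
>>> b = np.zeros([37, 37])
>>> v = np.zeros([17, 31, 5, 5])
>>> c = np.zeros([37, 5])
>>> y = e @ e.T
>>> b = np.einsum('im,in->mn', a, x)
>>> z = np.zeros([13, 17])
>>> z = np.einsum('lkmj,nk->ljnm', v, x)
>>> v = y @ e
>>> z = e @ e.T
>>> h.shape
(5, 31)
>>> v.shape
(5, 19)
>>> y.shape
(5, 5)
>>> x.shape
(37, 31)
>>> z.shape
(5, 5)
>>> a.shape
(37, 37)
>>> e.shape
(5, 19)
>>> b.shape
(37, 31)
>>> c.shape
(37, 5)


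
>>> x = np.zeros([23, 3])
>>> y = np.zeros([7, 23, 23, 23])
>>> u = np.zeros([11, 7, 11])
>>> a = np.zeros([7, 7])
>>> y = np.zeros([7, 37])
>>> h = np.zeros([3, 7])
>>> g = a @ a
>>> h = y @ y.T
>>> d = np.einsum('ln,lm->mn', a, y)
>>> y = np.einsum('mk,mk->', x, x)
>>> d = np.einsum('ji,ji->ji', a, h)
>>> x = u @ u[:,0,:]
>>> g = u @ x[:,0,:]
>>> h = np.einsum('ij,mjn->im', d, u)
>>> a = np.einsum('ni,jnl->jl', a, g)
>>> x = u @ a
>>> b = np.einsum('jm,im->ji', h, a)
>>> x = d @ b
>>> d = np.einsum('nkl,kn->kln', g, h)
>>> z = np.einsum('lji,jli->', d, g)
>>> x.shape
(7, 11)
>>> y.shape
()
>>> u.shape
(11, 7, 11)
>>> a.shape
(11, 11)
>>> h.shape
(7, 11)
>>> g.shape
(11, 7, 11)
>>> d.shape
(7, 11, 11)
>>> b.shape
(7, 11)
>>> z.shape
()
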